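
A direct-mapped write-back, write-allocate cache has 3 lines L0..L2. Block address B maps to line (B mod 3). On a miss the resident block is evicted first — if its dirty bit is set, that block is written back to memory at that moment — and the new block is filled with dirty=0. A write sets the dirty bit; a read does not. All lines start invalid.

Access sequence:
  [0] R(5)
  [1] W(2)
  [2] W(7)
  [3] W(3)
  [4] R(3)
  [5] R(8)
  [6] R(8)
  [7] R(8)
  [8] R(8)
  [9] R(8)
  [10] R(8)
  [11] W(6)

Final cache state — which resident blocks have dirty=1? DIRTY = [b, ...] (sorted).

0: R B5 -> L2 miss  d=-]
1: W B2 -> L2 miss  d=D]
2: W B7 -> L1 miss  d=D]
3: W B3 -> L0 miss  d=D]
4: R B3 -> L0 hit  d=D]
5: R B8 -> L2 miss wb->B2  d=-]
6: R B8 -> L2 hit  d=-]
7: R B8 -> L2 hit  d=-]
8: R B8 -> L2 hit  d=-]
9: R B8 -> L2 hit  d=-]
10: R B8 -> L2 hit  d=-]
11: W B6 -> L0 miss wb->B3  d=D]

DIRTY = [6, 7]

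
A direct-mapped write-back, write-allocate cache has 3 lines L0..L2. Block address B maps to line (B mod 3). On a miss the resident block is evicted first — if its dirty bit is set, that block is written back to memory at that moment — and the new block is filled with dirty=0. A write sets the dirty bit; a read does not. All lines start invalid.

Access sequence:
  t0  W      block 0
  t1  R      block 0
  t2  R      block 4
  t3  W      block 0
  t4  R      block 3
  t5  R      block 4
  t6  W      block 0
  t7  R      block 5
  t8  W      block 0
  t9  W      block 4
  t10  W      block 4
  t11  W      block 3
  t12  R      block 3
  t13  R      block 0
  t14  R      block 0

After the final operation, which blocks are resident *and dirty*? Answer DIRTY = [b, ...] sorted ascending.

DIRTY = [4]

0: W B0 -> L0 miss  d=D]
1: R B0 -> L0 hit  d=D]
2: R B4 -> L1 miss  d=-]
3: W B0 -> L0 hit  d=D]
4: R B3 -> L0 miss wb->B0  d=-]
5: R B4 -> L1 hit  d=-]
6: W B0 -> L0 miss  d=D]
7: R B5 -> L2 miss  d=-]
8: W B0 -> L0 hit  d=D]
9: W B4 -> L1 hit  d=D]
10: W B4 -> L1 hit  d=D]
11: W B3 -> L0 miss wb->B0  d=D]
12: R B3 -> L0 hit  d=D]
13: R B0 -> L0 miss wb->B3  d=-]
14: R B0 -> L0 hit  d=-]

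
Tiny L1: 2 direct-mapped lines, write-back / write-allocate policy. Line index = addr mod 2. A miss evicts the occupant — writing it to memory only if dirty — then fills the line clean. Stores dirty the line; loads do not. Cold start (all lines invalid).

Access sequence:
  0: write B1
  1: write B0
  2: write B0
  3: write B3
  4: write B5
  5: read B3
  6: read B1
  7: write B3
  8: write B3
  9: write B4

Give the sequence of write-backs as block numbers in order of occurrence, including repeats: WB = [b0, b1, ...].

0: W B1 -> L1 miss  d=D]
1: W B0 -> L0 miss  d=D]
2: W B0 -> L0 hit  d=D]
3: W B3 -> L1 miss wb->B1  d=D]
4: W B5 -> L1 miss wb->B3  d=D]
5: R B3 -> L1 miss wb->B5  d=-]
6: R B1 -> L1 miss  d=-]
7: W B3 -> L1 miss  d=D]
8: W B3 -> L1 hit  d=D]
9: W B4 -> L0 miss wb->B0  d=D]

WB = [1, 3, 5, 0]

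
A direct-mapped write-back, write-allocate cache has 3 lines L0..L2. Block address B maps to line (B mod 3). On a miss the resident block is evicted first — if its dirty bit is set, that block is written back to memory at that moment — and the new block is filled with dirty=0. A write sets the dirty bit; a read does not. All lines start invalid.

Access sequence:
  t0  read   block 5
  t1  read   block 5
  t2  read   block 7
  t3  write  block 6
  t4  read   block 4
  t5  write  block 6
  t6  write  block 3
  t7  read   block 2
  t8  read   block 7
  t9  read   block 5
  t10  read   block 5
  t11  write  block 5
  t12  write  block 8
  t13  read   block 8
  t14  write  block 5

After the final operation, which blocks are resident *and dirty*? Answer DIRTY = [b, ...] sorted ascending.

DIRTY = [3, 5]

0: R B5 -> L2 miss  d=-]
1: R B5 -> L2 hit  d=-]
2: R B7 -> L1 miss  d=-]
3: W B6 -> L0 miss  d=D]
4: R B4 -> L1 miss  d=-]
5: W B6 -> L0 hit  d=D]
6: W B3 -> L0 miss wb->B6  d=D]
7: R B2 -> L2 miss  d=-]
8: R B7 -> L1 miss  d=-]
9: R B5 -> L2 miss  d=-]
10: R B5 -> L2 hit  d=-]
11: W B5 -> L2 hit  d=D]
12: W B8 -> L2 miss wb->B5  d=D]
13: R B8 -> L2 hit  d=D]
14: W B5 -> L2 miss wb->B8  d=D]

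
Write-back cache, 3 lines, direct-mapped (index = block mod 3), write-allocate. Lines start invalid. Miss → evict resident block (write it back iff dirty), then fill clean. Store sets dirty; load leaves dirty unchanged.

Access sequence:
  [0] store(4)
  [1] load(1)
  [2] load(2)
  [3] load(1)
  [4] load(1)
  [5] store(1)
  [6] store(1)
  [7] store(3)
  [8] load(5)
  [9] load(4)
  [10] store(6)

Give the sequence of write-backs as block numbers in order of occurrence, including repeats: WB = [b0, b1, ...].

0: W B4 -> L1 miss  d=D]
1: R B1 -> L1 miss wb->B4  d=-]
2: R B2 -> L2 miss  d=-]
3: R B1 -> L1 hit  d=-]
4: R B1 -> L1 hit  d=-]
5: W B1 -> L1 hit  d=D]
6: W B1 -> L1 hit  d=D]
7: W B3 -> L0 miss  d=D]
8: R B5 -> L2 miss  d=-]
9: R B4 -> L1 miss wb->B1  d=-]
10: W B6 -> L0 miss wb->B3  d=D]

WB = [4, 1, 3]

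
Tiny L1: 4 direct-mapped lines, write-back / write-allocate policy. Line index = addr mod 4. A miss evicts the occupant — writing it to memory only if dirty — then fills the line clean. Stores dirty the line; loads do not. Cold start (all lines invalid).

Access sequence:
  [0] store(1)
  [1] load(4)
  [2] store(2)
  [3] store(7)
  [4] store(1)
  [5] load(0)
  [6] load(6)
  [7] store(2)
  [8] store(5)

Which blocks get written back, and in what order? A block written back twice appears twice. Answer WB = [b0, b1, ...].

WB = [2, 1]

  0 | W B1 → L1 miss [D]
  1 | R B4 → L0 miss [-]
  2 | W B2 → L2 miss [D]
  3 | W B7 → L3 miss [D]
  4 | W B1 → L1 hit [D]
  5 | R B0 → L0 miss [-]
  6 | R B6 → L2 miss wb→B2 [-]
  7 | W B2 → L2 miss [D]
  8 | W B5 → L1 miss wb→B1 [D]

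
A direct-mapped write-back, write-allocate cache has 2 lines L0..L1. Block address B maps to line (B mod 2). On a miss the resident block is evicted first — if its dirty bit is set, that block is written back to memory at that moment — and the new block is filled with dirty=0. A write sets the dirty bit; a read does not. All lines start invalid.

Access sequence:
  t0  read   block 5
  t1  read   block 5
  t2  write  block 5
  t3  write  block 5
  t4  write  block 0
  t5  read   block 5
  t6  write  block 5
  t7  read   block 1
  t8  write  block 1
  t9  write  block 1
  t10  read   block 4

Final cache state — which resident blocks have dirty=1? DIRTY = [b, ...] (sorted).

0: R B5 -> L1 miss  d=-]
1: R B5 -> L1 hit  d=-]
2: W B5 -> L1 hit  d=D]
3: W B5 -> L1 hit  d=D]
4: W B0 -> L0 miss  d=D]
5: R B5 -> L1 hit  d=D]
6: W B5 -> L1 hit  d=D]
7: R B1 -> L1 miss wb->B5  d=-]
8: W B1 -> L1 hit  d=D]
9: W B1 -> L1 hit  d=D]
10: R B4 -> L0 miss wb->B0  d=-]

DIRTY = [1]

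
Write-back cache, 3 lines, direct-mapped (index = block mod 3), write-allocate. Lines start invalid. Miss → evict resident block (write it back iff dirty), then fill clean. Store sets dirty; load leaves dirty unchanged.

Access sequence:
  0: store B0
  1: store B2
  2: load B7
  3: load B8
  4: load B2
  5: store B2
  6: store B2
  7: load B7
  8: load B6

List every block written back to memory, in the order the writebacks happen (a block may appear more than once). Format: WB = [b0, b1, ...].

0: W B0 → L0 miss [D]
1: W B2 → L2 miss [D]
2: R B7 → L1 miss [-]
3: R B8 → L2 miss wb→B2 [-]
4: R B2 → L2 miss [-]
5: W B2 → L2 hit [D]
6: W B2 → L2 hit [D]
7: R B7 → L1 hit [-]
8: R B6 → L0 miss wb→B0 [-]

WB = [2, 0]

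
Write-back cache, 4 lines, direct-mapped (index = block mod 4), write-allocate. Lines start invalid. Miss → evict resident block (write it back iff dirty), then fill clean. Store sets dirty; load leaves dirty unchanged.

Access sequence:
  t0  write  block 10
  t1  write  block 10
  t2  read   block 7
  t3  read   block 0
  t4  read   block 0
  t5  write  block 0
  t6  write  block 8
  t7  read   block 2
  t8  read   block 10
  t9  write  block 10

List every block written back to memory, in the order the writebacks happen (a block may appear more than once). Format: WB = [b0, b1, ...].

  0 | W B10 → L2 miss [D]
  1 | W B10 → L2 hit [D]
  2 | R B7 → L3 miss [-]
  3 | R B0 → L0 miss [-]
  4 | R B0 → L0 hit [-]
  5 | W B0 → L0 hit [D]
  6 | W B8 → L0 miss wb→B0 [D]
  7 | R B2 → L2 miss wb→B10 [-]
  8 | R B10 → L2 miss [-]
  9 | W B10 → L2 hit [D]

WB = [0, 10]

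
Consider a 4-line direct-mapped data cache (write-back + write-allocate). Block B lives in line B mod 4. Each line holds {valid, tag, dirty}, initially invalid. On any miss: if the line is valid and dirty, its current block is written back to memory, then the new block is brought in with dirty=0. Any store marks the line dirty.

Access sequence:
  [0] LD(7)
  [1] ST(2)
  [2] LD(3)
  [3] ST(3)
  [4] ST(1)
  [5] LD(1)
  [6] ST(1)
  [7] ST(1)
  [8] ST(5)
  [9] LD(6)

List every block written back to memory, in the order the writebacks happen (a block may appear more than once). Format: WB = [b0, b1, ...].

0: R B7 -> L3 miss  d=-]
1: W B2 -> L2 miss  d=D]
2: R B3 -> L3 miss  d=-]
3: W B3 -> L3 hit  d=D]
4: W B1 -> L1 miss  d=D]
5: R B1 -> L1 hit  d=D]
6: W B1 -> L1 hit  d=D]
7: W B1 -> L1 hit  d=D]
8: W B5 -> L1 miss wb->B1  d=D]
9: R B6 -> L2 miss wb->B2  d=-]

WB = [1, 2]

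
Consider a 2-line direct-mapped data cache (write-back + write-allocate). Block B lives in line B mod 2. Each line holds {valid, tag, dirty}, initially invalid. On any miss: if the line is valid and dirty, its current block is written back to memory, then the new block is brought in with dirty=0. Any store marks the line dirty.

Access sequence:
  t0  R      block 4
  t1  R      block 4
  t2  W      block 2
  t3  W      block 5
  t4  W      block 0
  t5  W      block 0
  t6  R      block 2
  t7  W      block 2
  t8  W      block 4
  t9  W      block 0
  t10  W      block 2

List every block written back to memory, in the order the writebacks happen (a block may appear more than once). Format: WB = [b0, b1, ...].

0: R B4 → L0 miss [-]
1: R B4 → L0 hit [-]
2: W B2 → L0 miss [D]
3: W B5 → L1 miss [D]
4: W B0 → L0 miss wb→B2 [D]
5: W B0 → L0 hit [D]
6: R B2 → L0 miss wb→B0 [-]
7: W B2 → L0 hit [D]
8: W B4 → L0 miss wb→B2 [D]
9: W B0 → L0 miss wb→B4 [D]
10: W B2 → L0 miss wb→B0 [D]

WB = [2, 0, 2, 4, 0]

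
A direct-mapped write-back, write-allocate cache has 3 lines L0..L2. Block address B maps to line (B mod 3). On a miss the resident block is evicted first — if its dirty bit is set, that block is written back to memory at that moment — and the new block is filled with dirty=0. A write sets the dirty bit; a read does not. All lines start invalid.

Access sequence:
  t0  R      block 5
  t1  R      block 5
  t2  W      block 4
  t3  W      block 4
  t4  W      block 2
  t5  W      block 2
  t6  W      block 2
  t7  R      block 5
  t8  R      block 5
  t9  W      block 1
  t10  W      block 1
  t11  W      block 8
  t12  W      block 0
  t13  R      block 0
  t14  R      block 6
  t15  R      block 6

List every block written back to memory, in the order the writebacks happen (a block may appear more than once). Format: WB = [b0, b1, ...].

0: R B5 → L2 miss [-]
1: R B5 → L2 hit [-]
2: W B4 → L1 miss [D]
3: W B4 → L1 hit [D]
4: W B2 → L2 miss [D]
5: W B2 → L2 hit [D]
6: W B2 → L2 hit [D]
7: R B5 → L2 miss wb→B2 [-]
8: R B5 → L2 hit [-]
9: W B1 → L1 miss wb→B4 [D]
10: W B1 → L1 hit [D]
11: W B8 → L2 miss [D]
12: W B0 → L0 miss [D]
13: R B0 → L0 hit [D]
14: R B6 → L0 miss wb→B0 [-]
15: R B6 → L0 hit [-]

WB = [2, 4, 0]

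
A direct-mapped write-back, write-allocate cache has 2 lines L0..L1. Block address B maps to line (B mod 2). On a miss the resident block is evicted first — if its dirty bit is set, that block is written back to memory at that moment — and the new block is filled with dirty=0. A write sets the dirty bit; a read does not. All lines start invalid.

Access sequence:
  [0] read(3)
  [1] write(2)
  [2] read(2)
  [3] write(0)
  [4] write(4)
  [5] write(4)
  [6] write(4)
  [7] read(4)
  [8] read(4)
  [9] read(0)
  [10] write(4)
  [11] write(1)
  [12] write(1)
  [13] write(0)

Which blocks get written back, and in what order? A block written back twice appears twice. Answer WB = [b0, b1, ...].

WB = [2, 0, 4, 4]

0: R B3 → L1 miss [-]
1: W B2 → L0 miss [D]
2: R B2 → L0 hit [D]
3: W B0 → L0 miss wb→B2 [D]
4: W B4 → L0 miss wb→B0 [D]
5: W B4 → L0 hit [D]
6: W B4 → L0 hit [D]
7: R B4 → L0 hit [D]
8: R B4 → L0 hit [D]
9: R B0 → L0 miss wb→B4 [-]
10: W B4 → L0 miss [D]
11: W B1 → L1 miss [D]
12: W B1 → L1 hit [D]
13: W B0 → L0 miss wb→B4 [D]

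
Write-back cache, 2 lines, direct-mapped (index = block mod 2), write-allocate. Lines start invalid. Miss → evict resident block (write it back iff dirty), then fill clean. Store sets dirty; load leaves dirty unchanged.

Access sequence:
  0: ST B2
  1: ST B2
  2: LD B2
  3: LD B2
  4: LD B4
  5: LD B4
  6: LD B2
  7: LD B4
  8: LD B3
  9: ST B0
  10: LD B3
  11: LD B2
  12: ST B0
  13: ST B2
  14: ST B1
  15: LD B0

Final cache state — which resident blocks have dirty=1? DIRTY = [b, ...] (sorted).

  0 | W B2 → L0 miss [D]
  1 | W B2 → L0 hit [D]
  2 | R B2 → L0 hit [D]
  3 | R B2 → L0 hit [D]
  4 | R B4 → L0 miss wb→B2 [-]
  5 | R B4 → L0 hit [-]
  6 | R B2 → L0 miss [-]
  7 | R B4 → L0 miss [-]
  8 | R B3 → L1 miss [-]
  9 | W B0 → L0 miss [D]
  10 | R B3 → L1 hit [-]
  11 | R B2 → L0 miss wb→B0 [-]
  12 | W B0 → L0 miss [D]
  13 | W B2 → L0 miss wb→B0 [D]
  14 | W B1 → L1 miss [D]
  15 | R B0 → L0 miss wb→B2 [-]

DIRTY = [1]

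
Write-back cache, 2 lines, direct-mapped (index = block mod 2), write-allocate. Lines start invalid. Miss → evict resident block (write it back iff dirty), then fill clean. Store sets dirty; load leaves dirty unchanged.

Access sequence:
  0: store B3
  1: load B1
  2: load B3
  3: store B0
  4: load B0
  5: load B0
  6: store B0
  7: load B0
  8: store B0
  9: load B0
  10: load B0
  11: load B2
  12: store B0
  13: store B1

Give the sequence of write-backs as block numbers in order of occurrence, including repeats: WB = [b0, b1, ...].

WB = [3, 0]

0: W B3 -> L1 miss  d=D]
1: R B1 -> L1 miss wb->B3  d=-]
2: R B3 -> L1 miss  d=-]
3: W B0 -> L0 miss  d=D]
4: R B0 -> L0 hit  d=D]
5: R B0 -> L0 hit  d=D]
6: W B0 -> L0 hit  d=D]
7: R B0 -> L0 hit  d=D]
8: W B0 -> L0 hit  d=D]
9: R B0 -> L0 hit  d=D]
10: R B0 -> L0 hit  d=D]
11: R B2 -> L0 miss wb->B0  d=-]
12: W B0 -> L0 miss  d=D]
13: W B1 -> L1 miss  d=D]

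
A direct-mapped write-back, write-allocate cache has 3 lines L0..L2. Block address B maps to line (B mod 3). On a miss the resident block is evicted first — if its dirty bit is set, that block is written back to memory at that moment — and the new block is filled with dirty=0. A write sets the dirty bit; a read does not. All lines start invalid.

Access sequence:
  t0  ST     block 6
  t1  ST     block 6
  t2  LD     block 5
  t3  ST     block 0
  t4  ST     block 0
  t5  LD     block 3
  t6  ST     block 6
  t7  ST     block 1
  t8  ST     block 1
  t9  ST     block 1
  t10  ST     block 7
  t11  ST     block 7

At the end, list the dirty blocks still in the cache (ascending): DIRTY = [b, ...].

  0 | W B6 → L0 miss [D]
  1 | W B6 → L0 hit [D]
  2 | R B5 → L2 miss [-]
  3 | W B0 → L0 miss wb→B6 [D]
  4 | W B0 → L0 hit [D]
  5 | R B3 → L0 miss wb→B0 [-]
  6 | W B6 → L0 miss [D]
  7 | W B1 → L1 miss [D]
  8 | W B1 → L1 hit [D]
  9 | W B1 → L1 hit [D]
  10 | W B7 → L1 miss wb→B1 [D]
  11 | W B7 → L1 hit [D]

DIRTY = [6, 7]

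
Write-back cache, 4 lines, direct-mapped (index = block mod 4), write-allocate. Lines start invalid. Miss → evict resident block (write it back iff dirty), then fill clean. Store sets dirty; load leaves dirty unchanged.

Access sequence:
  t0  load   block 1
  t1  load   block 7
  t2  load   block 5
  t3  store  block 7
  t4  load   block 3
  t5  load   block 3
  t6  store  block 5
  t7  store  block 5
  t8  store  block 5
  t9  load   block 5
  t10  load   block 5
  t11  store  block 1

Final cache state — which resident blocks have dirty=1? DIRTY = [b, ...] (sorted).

0: R B1 → L1 miss [-]
1: R B7 → L3 miss [-]
2: R B5 → L1 miss [-]
3: W B7 → L3 hit [D]
4: R B3 → L3 miss wb→B7 [-]
5: R B3 → L3 hit [-]
6: W B5 → L1 hit [D]
7: W B5 → L1 hit [D]
8: W B5 → L1 hit [D]
9: R B5 → L1 hit [D]
10: R B5 → L1 hit [D]
11: W B1 → L1 miss wb→B5 [D]

DIRTY = [1]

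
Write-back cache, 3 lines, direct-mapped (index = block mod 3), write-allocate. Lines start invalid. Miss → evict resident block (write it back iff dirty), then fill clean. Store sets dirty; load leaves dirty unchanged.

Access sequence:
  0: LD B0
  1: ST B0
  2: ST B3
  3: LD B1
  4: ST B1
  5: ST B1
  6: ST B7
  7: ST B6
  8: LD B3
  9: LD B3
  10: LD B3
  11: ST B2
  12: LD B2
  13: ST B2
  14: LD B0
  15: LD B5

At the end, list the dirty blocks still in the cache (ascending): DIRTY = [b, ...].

  0 | R B0 → L0 miss [-]
  1 | W B0 → L0 hit [D]
  2 | W B3 → L0 miss wb→B0 [D]
  3 | R B1 → L1 miss [-]
  4 | W B1 → L1 hit [D]
  5 | W B1 → L1 hit [D]
  6 | W B7 → L1 miss wb→B1 [D]
  7 | W B6 → L0 miss wb→B3 [D]
  8 | R B3 → L0 miss wb→B6 [-]
  9 | R B3 → L0 hit [-]
  10 | R B3 → L0 hit [-]
  11 | W B2 → L2 miss [D]
  12 | R B2 → L2 hit [D]
  13 | W B2 → L2 hit [D]
  14 | R B0 → L0 miss [-]
  15 | R B5 → L2 miss wb→B2 [-]

DIRTY = [7]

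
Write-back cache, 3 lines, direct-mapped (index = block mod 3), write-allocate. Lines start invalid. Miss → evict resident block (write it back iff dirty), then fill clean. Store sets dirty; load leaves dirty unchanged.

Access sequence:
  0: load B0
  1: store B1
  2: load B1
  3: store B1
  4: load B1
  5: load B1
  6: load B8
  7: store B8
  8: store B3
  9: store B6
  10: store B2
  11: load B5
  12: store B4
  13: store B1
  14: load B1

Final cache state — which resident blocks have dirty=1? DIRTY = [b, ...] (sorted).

DIRTY = [1, 6]

0: R B0 -> L0 miss  d=-]
1: W B1 -> L1 miss  d=D]
2: R B1 -> L1 hit  d=D]
3: W B1 -> L1 hit  d=D]
4: R B1 -> L1 hit  d=D]
5: R B1 -> L1 hit  d=D]
6: R B8 -> L2 miss  d=-]
7: W B8 -> L2 hit  d=D]
8: W B3 -> L0 miss  d=D]
9: W B6 -> L0 miss wb->B3  d=D]
10: W B2 -> L2 miss wb->B8  d=D]
11: R B5 -> L2 miss wb->B2  d=-]
12: W B4 -> L1 miss wb->B1  d=D]
13: W B1 -> L1 miss wb->B4  d=D]
14: R B1 -> L1 hit  d=D]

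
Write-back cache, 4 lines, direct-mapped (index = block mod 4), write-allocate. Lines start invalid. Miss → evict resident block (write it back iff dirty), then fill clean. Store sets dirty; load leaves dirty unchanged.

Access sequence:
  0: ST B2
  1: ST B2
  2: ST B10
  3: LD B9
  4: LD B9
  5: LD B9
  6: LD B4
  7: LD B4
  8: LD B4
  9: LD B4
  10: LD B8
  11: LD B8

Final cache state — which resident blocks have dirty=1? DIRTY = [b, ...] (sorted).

DIRTY = [10]

0: W B2 -> L2 miss  d=D]
1: W B2 -> L2 hit  d=D]
2: W B10 -> L2 miss wb->B2  d=D]
3: R B9 -> L1 miss  d=-]
4: R B9 -> L1 hit  d=-]
5: R B9 -> L1 hit  d=-]
6: R B4 -> L0 miss  d=-]
7: R B4 -> L0 hit  d=-]
8: R B4 -> L0 hit  d=-]
9: R B4 -> L0 hit  d=-]
10: R B8 -> L0 miss  d=-]
11: R B8 -> L0 hit  d=-]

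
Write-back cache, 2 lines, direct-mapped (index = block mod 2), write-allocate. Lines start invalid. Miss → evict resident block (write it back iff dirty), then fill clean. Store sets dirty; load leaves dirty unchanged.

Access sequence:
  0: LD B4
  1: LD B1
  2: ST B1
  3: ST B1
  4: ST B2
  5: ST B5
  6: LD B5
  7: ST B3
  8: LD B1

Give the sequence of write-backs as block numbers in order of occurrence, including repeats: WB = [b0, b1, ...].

WB = [1, 5, 3]

0: R B4 -> L0 miss  d=-]
1: R B1 -> L1 miss  d=-]
2: W B1 -> L1 hit  d=D]
3: W B1 -> L1 hit  d=D]
4: W B2 -> L0 miss  d=D]
5: W B5 -> L1 miss wb->B1  d=D]
6: R B5 -> L1 hit  d=D]
7: W B3 -> L1 miss wb->B5  d=D]
8: R B1 -> L1 miss wb->B3  d=-]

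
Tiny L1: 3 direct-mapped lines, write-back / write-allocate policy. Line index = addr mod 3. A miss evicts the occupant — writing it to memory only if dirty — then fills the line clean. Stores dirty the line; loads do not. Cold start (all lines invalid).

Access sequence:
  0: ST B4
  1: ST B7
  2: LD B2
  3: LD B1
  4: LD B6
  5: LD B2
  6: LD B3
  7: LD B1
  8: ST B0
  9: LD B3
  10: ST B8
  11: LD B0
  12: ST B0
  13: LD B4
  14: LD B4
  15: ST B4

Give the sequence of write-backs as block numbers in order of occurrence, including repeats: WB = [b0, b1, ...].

WB = [4, 7, 0]

  0 | W B4 → L1 miss [D]
  1 | W B7 → L1 miss wb→B4 [D]
  2 | R B2 → L2 miss [-]
  3 | R B1 → L1 miss wb→B7 [-]
  4 | R B6 → L0 miss [-]
  5 | R B2 → L2 hit [-]
  6 | R B3 → L0 miss [-]
  7 | R B1 → L1 hit [-]
  8 | W B0 → L0 miss [D]
  9 | R B3 → L0 miss wb→B0 [-]
  10 | W B8 → L2 miss [D]
  11 | R B0 → L0 miss [-]
  12 | W B0 → L0 hit [D]
  13 | R B4 → L1 miss [-]
  14 | R B4 → L1 hit [-]
  15 | W B4 → L1 hit [D]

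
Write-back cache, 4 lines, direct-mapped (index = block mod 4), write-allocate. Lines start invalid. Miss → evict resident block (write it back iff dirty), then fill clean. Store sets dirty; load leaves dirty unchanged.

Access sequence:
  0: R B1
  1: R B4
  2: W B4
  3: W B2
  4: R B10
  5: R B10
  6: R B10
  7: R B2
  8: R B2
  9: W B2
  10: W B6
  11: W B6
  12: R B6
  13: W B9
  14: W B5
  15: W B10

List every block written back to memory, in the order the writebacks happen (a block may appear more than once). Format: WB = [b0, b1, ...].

  0 | R B1 → L1 miss [-]
  1 | R B4 → L0 miss [-]
  2 | W B4 → L0 hit [D]
  3 | W B2 → L2 miss [D]
  4 | R B10 → L2 miss wb→B2 [-]
  5 | R B10 → L2 hit [-]
  6 | R B10 → L2 hit [-]
  7 | R B2 → L2 miss [-]
  8 | R B2 → L2 hit [-]
  9 | W B2 → L2 hit [D]
  10 | W B6 → L2 miss wb→B2 [D]
  11 | W B6 → L2 hit [D]
  12 | R B6 → L2 hit [D]
  13 | W B9 → L1 miss [D]
  14 | W B5 → L1 miss wb→B9 [D]
  15 | W B10 → L2 miss wb→B6 [D]

WB = [2, 2, 9, 6]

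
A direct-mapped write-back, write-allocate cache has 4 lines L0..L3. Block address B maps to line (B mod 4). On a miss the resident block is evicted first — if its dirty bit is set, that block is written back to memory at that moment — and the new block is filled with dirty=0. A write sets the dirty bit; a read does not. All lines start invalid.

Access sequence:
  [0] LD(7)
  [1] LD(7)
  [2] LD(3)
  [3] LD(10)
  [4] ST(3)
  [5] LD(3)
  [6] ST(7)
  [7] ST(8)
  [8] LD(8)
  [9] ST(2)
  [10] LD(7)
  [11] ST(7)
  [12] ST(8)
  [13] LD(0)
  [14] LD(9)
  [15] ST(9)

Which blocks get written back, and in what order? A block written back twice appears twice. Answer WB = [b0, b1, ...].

WB = [3, 8]

0: R B7 -> L3 miss  d=-]
1: R B7 -> L3 hit  d=-]
2: R B3 -> L3 miss  d=-]
3: R B10 -> L2 miss  d=-]
4: W B3 -> L3 hit  d=D]
5: R B3 -> L3 hit  d=D]
6: W B7 -> L3 miss wb->B3  d=D]
7: W B8 -> L0 miss  d=D]
8: R B8 -> L0 hit  d=D]
9: W B2 -> L2 miss  d=D]
10: R B7 -> L3 hit  d=D]
11: W B7 -> L3 hit  d=D]
12: W B8 -> L0 hit  d=D]
13: R B0 -> L0 miss wb->B8  d=-]
14: R B9 -> L1 miss  d=-]
15: W B9 -> L1 hit  d=D]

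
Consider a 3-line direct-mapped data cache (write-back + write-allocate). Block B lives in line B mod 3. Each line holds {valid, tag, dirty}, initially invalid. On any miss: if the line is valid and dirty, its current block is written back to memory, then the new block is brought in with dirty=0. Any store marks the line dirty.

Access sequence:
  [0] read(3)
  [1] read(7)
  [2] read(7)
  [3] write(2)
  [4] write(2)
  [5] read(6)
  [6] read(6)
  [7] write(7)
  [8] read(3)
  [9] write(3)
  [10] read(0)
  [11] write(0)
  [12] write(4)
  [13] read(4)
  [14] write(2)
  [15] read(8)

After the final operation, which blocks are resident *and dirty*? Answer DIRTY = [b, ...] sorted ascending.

0: R B3 -> L0 miss  d=-]
1: R B7 -> L1 miss  d=-]
2: R B7 -> L1 hit  d=-]
3: W B2 -> L2 miss  d=D]
4: W B2 -> L2 hit  d=D]
5: R B6 -> L0 miss  d=-]
6: R B6 -> L0 hit  d=-]
7: W B7 -> L1 hit  d=D]
8: R B3 -> L0 miss  d=-]
9: W B3 -> L0 hit  d=D]
10: R B0 -> L0 miss wb->B3  d=-]
11: W B0 -> L0 hit  d=D]
12: W B4 -> L1 miss wb->B7  d=D]
13: R B4 -> L1 hit  d=D]
14: W B2 -> L2 hit  d=D]
15: R B8 -> L2 miss wb->B2  d=-]

DIRTY = [0, 4]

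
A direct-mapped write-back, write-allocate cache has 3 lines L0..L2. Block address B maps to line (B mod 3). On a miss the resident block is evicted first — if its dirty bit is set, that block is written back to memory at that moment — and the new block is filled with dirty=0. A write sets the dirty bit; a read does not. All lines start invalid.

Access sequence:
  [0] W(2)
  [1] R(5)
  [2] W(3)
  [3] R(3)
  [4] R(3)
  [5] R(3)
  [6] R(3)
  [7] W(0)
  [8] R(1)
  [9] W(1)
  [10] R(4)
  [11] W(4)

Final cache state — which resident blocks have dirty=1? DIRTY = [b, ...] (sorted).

0: W B2 → L2 miss [D]
1: R B5 → L2 miss wb→B2 [-]
2: W B3 → L0 miss [D]
3: R B3 → L0 hit [D]
4: R B3 → L0 hit [D]
5: R B3 → L0 hit [D]
6: R B3 → L0 hit [D]
7: W B0 → L0 miss wb→B3 [D]
8: R B1 → L1 miss [-]
9: W B1 → L1 hit [D]
10: R B4 → L1 miss wb→B1 [-]
11: W B4 → L1 hit [D]

DIRTY = [0, 4]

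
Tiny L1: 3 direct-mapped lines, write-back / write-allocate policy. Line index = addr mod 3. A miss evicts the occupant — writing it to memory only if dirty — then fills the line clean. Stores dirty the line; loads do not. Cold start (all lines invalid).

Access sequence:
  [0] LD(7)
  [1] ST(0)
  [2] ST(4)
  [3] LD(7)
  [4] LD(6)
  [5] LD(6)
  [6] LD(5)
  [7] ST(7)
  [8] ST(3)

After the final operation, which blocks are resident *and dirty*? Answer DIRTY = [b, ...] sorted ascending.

0: R B7 → L1 miss [-]
1: W B0 → L0 miss [D]
2: W B4 → L1 miss [D]
3: R B7 → L1 miss wb→B4 [-]
4: R B6 → L0 miss wb→B0 [-]
5: R B6 → L0 hit [-]
6: R B5 → L2 miss [-]
7: W B7 → L1 hit [D]
8: W B3 → L0 miss [D]

DIRTY = [3, 7]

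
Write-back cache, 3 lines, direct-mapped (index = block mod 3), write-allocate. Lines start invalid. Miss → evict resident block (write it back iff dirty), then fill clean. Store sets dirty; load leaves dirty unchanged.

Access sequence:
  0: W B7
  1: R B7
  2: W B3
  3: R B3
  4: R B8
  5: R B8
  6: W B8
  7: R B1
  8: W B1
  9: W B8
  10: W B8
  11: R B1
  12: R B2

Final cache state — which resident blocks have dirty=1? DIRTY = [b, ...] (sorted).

DIRTY = [1, 3]

0: W B7 -> L1 miss  d=D]
1: R B7 -> L1 hit  d=D]
2: W B3 -> L0 miss  d=D]
3: R B3 -> L0 hit  d=D]
4: R B8 -> L2 miss  d=-]
5: R B8 -> L2 hit  d=-]
6: W B8 -> L2 hit  d=D]
7: R B1 -> L1 miss wb->B7  d=-]
8: W B1 -> L1 hit  d=D]
9: W B8 -> L2 hit  d=D]
10: W B8 -> L2 hit  d=D]
11: R B1 -> L1 hit  d=D]
12: R B2 -> L2 miss wb->B8  d=-]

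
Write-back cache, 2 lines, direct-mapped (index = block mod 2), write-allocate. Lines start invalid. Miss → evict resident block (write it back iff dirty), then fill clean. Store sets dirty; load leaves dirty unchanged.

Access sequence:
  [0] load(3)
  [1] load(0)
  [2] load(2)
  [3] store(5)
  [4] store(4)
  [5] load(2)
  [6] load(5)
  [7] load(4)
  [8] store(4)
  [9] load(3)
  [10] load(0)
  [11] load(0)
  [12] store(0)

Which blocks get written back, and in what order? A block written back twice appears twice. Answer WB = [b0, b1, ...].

WB = [4, 5, 4]

0: R B3 -> L1 miss  d=-]
1: R B0 -> L0 miss  d=-]
2: R B2 -> L0 miss  d=-]
3: W B5 -> L1 miss  d=D]
4: W B4 -> L0 miss  d=D]
5: R B2 -> L0 miss wb->B4  d=-]
6: R B5 -> L1 hit  d=D]
7: R B4 -> L0 miss  d=-]
8: W B4 -> L0 hit  d=D]
9: R B3 -> L1 miss wb->B5  d=-]
10: R B0 -> L0 miss wb->B4  d=-]
11: R B0 -> L0 hit  d=-]
12: W B0 -> L0 hit  d=D]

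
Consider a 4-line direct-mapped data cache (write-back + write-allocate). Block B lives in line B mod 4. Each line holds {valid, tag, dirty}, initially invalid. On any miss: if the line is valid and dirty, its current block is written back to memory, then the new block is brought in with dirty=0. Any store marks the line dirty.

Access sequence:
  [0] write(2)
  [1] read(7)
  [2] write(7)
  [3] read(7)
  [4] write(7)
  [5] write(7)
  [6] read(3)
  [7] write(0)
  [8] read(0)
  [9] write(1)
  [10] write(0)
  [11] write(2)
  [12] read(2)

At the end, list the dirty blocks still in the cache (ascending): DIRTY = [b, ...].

DIRTY = [0, 1, 2]

0: W B2 -> L2 miss  d=D]
1: R B7 -> L3 miss  d=-]
2: W B7 -> L3 hit  d=D]
3: R B7 -> L3 hit  d=D]
4: W B7 -> L3 hit  d=D]
5: W B7 -> L3 hit  d=D]
6: R B3 -> L3 miss wb->B7  d=-]
7: W B0 -> L0 miss  d=D]
8: R B0 -> L0 hit  d=D]
9: W B1 -> L1 miss  d=D]
10: W B0 -> L0 hit  d=D]
11: W B2 -> L2 hit  d=D]
12: R B2 -> L2 hit  d=D]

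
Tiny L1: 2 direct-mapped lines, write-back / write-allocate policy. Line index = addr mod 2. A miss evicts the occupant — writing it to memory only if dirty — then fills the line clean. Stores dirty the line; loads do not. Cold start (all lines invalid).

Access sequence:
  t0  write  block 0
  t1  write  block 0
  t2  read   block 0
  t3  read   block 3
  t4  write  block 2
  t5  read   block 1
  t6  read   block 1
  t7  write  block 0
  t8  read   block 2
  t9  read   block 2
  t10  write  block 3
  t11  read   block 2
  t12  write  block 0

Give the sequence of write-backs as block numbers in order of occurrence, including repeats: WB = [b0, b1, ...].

0: W B0 → L0 miss [D]
1: W B0 → L0 hit [D]
2: R B0 → L0 hit [D]
3: R B3 → L1 miss [-]
4: W B2 → L0 miss wb→B0 [D]
5: R B1 → L1 miss [-]
6: R B1 → L1 hit [-]
7: W B0 → L0 miss wb→B2 [D]
8: R B2 → L0 miss wb→B0 [-]
9: R B2 → L0 hit [-]
10: W B3 → L1 miss [D]
11: R B2 → L0 hit [-]
12: W B0 → L0 miss [D]

WB = [0, 2, 0]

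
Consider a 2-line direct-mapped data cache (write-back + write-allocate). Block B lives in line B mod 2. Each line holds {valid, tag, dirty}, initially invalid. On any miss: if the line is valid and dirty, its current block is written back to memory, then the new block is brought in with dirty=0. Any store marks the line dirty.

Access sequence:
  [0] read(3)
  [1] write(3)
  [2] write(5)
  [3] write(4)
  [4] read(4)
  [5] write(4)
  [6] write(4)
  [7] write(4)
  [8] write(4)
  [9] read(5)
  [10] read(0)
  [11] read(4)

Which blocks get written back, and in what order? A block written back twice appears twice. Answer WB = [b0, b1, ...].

WB = [3, 4]

  0 | R B3 → L1 miss [-]
  1 | W B3 → L1 hit [D]
  2 | W B5 → L1 miss wb→B3 [D]
  3 | W B4 → L0 miss [D]
  4 | R B4 → L0 hit [D]
  5 | W B4 → L0 hit [D]
  6 | W B4 → L0 hit [D]
  7 | W B4 → L0 hit [D]
  8 | W B4 → L0 hit [D]
  9 | R B5 → L1 hit [D]
  10 | R B0 → L0 miss wb→B4 [-]
  11 | R B4 → L0 miss [-]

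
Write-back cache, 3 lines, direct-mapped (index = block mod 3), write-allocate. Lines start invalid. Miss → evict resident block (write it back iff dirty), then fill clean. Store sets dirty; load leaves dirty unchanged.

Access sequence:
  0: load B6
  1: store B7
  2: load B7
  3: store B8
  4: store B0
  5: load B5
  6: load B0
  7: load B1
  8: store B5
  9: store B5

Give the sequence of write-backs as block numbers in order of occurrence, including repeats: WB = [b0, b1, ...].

0: R B6 → L0 miss [-]
1: W B7 → L1 miss [D]
2: R B7 → L1 hit [D]
3: W B8 → L2 miss [D]
4: W B0 → L0 miss [D]
5: R B5 → L2 miss wb→B8 [-]
6: R B0 → L0 hit [D]
7: R B1 → L1 miss wb→B7 [-]
8: W B5 → L2 hit [D]
9: W B5 → L2 hit [D]

WB = [8, 7]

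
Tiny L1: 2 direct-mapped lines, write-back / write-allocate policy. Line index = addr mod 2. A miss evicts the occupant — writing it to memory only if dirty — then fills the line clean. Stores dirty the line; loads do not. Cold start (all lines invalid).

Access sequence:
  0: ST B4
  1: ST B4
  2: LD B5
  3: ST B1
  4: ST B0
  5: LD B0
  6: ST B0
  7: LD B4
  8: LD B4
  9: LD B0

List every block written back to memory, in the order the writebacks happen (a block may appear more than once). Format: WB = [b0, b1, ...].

  0 | W B4 → L0 miss [D]
  1 | W B4 → L0 hit [D]
  2 | R B5 → L1 miss [-]
  3 | W B1 → L1 miss [D]
  4 | W B0 → L0 miss wb→B4 [D]
  5 | R B0 → L0 hit [D]
  6 | W B0 → L0 hit [D]
  7 | R B4 → L0 miss wb→B0 [-]
  8 | R B4 → L0 hit [-]
  9 | R B0 → L0 miss [-]

WB = [4, 0]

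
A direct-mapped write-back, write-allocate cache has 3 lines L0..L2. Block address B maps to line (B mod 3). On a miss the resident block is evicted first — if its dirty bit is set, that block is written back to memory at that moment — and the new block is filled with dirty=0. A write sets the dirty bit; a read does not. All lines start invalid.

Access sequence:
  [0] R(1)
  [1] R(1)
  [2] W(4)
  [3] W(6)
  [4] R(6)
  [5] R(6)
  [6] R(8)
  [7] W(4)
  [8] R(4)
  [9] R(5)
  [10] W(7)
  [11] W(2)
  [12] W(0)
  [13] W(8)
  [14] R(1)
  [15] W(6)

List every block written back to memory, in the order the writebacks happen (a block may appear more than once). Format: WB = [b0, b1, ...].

WB = [4, 6, 2, 7, 0]

0: R B1 → L1 miss [-]
1: R B1 → L1 hit [-]
2: W B4 → L1 miss [D]
3: W B6 → L0 miss [D]
4: R B6 → L0 hit [D]
5: R B6 → L0 hit [D]
6: R B8 → L2 miss [-]
7: W B4 → L1 hit [D]
8: R B4 → L1 hit [D]
9: R B5 → L2 miss [-]
10: W B7 → L1 miss wb→B4 [D]
11: W B2 → L2 miss [D]
12: W B0 → L0 miss wb→B6 [D]
13: W B8 → L2 miss wb→B2 [D]
14: R B1 → L1 miss wb→B7 [-]
15: W B6 → L0 miss wb→B0 [D]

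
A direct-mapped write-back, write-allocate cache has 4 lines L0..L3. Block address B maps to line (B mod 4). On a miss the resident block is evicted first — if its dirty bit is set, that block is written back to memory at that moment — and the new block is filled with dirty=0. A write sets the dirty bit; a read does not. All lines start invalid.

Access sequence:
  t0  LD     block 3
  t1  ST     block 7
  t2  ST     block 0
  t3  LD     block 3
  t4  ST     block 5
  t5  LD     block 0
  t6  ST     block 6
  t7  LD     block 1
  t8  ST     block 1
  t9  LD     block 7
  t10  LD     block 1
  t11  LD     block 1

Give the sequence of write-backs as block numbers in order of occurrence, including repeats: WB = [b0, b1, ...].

0: R B3 -> L3 miss  d=-]
1: W B7 -> L3 miss  d=D]
2: W B0 -> L0 miss  d=D]
3: R B3 -> L3 miss wb->B7  d=-]
4: W B5 -> L1 miss  d=D]
5: R B0 -> L0 hit  d=D]
6: W B6 -> L2 miss  d=D]
7: R B1 -> L1 miss wb->B5  d=-]
8: W B1 -> L1 hit  d=D]
9: R B7 -> L3 miss  d=-]
10: R B1 -> L1 hit  d=D]
11: R B1 -> L1 hit  d=D]

WB = [7, 5]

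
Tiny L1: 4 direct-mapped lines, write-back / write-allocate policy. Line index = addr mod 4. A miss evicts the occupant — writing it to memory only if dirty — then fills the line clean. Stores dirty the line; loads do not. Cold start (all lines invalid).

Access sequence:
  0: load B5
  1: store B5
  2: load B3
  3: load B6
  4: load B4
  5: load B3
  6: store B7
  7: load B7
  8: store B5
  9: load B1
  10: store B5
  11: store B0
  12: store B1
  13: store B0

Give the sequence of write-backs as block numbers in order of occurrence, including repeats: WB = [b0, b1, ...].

WB = [5, 5]

0: R B5 -> L1 miss  d=-]
1: W B5 -> L1 hit  d=D]
2: R B3 -> L3 miss  d=-]
3: R B6 -> L2 miss  d=-]
4: R B4 -> L0 miss  d=-]
5: R B3 -> L3 hit  d=-]
6: W B7 -> L3 miss  d=D]
7: R B7 -> L3 hit  d=D]
8: W B5 -> L1 hit  d=D]
9: R B1 -> L1 miss wb->B5  d=-]
10: W B5 -> L1 miss  d=D]
11: W B0 -> L0 miss  d=D]
12: W B1 -> L1 miss wb->B5  d=D]
13: W B0 -> L0 hit  d=D]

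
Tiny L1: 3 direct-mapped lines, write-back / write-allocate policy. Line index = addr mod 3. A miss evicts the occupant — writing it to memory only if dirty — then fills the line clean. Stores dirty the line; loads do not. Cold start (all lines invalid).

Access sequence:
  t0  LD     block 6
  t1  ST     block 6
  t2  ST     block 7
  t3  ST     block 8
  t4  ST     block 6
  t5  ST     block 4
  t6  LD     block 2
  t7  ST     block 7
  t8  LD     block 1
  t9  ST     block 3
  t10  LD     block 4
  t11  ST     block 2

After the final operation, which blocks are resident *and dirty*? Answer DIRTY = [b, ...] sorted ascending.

0: R B6 -> L0 miss  d=-]
1: W B6 -> L0 hit  d=D]
2: W B7 -> L1 miss  d=D]
3: W B8 -> L2 miss  d=D]
4: W B6 -> L0 hit  d=D]
5: W B4 -> L1 miss wb->B7  d=D]
6: R B2 -> L2 miss wb->B8  d=-]
7: W B7 -> L1 miss wb->B4  d=D]
8: R B1 -> L1 miss wb->B7  d=-]
9: W B3 -> L0 miss wb->B6  d=D]
10: R B4 -> L1 miss  d=-]
11: W B2 -> L2 hit  d=D]

DIRTY = [2, 3]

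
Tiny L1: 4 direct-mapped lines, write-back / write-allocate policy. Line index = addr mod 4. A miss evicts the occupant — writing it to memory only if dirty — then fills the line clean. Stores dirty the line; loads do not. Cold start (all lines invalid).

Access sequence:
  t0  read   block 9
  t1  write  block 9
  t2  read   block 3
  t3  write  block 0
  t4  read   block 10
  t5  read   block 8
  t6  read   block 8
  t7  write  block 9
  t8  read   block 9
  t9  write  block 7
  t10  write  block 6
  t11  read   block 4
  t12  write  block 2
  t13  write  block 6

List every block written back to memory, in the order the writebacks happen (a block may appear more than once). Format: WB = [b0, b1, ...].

WB = [0, 6, 2]

0: R B9 → L1 miss [-]
1: W B9 → L1 hit [D]
2: R B3 → L3 miss [-]
3: W B0 → L0 miss [D]
4: R B10 → L2 miss [-]
5: R B8 → L0 miss wb→B0 [-]
6: R B8 → L0 hit [-]
7: W B9 → L1 hit [D]
8: R B9 → L1 hit [D]
9: W B7 → L3 miss [D]
10: W B6 → L2 miss [D]
11: R B4 → L0 miss [-]
12: W B2 → L2 miss wb→B6 [D]
13: W B6 → L2 miss wb→B2 [D]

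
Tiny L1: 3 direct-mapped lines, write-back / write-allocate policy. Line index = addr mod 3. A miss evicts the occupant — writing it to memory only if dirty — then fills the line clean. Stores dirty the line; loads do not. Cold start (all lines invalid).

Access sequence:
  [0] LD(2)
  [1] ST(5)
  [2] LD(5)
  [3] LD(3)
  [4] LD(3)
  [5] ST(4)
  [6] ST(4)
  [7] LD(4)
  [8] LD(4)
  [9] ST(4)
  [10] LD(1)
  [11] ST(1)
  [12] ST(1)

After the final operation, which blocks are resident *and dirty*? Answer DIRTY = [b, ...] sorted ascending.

DIRTY = [1, 5]

0: R B2 -> L2 miss  d=-]
1: W B5 -> L2 miss  d=D]
2: R B5 -> L2 hit  d=D]
3: R B3 -> L0 miss  d=-]
4: R B3 -> L0 hit  d=-]
5: W B4 -> L1 miss  d=D]
6: W B4 -> L1 hit  d=D]
7: R B4 -> L1 hit  d=D]
8: R B4 -> L1 hit  d=D]
9: W B4 -> L1 hit  d=D]
10: R B1 -> L1 miss wb->B4  d=-]
11: W B1 -> L1 hit  d=D]
12: W B1 -> L1 hit  d=D]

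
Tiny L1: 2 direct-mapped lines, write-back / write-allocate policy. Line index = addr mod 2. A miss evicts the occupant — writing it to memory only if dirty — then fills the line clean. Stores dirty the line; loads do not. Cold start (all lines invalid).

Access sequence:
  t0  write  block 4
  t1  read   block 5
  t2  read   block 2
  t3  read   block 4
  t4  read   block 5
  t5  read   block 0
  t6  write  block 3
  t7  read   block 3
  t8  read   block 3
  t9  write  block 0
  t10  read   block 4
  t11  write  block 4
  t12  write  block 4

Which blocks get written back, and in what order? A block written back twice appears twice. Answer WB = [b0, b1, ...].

0: W B4 → L0 miss [D]
1: R B5 → L1 miss [-]
2: R B2 → L0 miss wb→B4 [-]
3: R B4 → L0 miss [-]
4: R B5 → L1 hit [-]
5: R B0 → L0 miss [-]
6: W B3 → L1 miss [D]
7: R B3 → L1 hit [D]
8: R B3 → L1 hit [D]
9: W B0 → L0 hit [D]
10: R B4 → L0 miss wb→B0 [-]
11: W B4 → L0 hit [D]
12: W B4 → L0 hit [D]

WB = [4, 0]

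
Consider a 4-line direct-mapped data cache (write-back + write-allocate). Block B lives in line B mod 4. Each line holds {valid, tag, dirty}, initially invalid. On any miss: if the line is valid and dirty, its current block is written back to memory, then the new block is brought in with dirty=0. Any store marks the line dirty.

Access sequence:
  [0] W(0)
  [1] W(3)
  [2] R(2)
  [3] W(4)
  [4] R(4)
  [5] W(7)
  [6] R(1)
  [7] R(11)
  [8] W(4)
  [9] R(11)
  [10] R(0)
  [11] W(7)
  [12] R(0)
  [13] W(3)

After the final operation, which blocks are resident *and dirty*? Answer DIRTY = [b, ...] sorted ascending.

DIRTY = [3]

0: W B0 -> L0 miss  d=D]
1: W B3 -> L3 miss  d=D]
2: R B2 -> L2 miss  d=-]
3: W B4 -> L0 miss wb->B0  d=D]
4: R B4 -> L0 hit  d=D]
5: W B7 -> L3 miss wb->B3  d=D]
6: R B1 -> L1 miss  d=-]
7: R B11 -> L3 miss wb->B7  d=-]
8: W B4 -> L0 hit  d=D]
9: R B11 -> L3 hit  d=-]
10: R B0 -> L0 miss wb->B4  d=-]
11: W B7 -> L3 miss  d=D]
12: R B0 -> L0 hit  d=-]
13: W B3 -> L3 miss wb->B7  d=D]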